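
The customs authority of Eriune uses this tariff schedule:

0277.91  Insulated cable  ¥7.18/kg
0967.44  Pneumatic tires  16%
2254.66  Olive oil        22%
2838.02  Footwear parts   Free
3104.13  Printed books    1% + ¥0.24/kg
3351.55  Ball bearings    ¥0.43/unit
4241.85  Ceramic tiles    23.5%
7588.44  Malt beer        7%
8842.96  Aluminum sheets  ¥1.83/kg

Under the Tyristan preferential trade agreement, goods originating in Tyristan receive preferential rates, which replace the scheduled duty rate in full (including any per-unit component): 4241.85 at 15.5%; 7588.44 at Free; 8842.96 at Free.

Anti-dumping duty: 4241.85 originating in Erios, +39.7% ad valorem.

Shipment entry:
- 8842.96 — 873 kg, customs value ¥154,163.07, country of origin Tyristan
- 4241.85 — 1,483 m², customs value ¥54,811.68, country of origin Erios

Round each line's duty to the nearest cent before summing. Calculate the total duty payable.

Line 1 (8842.96, Tyristan, 873 kg, ¥154,163.07):
Base rate for 8842.96 is ¥1.83/kg.
Origin Tyristan qualifies under the Eriune–Tyristan agreement and 8842.96 is covered: preferential rate Free applies instead.
Duty = ¥154,163.07 × 0% = ¥0.00.
Line 2 (4241.85, Erios, 1,483 m², ¥54,811.68):
Base rate for 4241.85 is 23.5%.
4241.85 has an FTA preferential rate, but origin Erios is not Tyristan; base rate stands.
Additional duty on 4241.85 from Erios: +39.7%. Applied ad valorem rate: 23.5% + 39.7% = 63.2%.
Duty = ¥54,811.68 × 63.2% = ¥34,640.98.
Total = ¥0.00 + ¥34,640.98 = ¥34,640.98.

¥34,640.98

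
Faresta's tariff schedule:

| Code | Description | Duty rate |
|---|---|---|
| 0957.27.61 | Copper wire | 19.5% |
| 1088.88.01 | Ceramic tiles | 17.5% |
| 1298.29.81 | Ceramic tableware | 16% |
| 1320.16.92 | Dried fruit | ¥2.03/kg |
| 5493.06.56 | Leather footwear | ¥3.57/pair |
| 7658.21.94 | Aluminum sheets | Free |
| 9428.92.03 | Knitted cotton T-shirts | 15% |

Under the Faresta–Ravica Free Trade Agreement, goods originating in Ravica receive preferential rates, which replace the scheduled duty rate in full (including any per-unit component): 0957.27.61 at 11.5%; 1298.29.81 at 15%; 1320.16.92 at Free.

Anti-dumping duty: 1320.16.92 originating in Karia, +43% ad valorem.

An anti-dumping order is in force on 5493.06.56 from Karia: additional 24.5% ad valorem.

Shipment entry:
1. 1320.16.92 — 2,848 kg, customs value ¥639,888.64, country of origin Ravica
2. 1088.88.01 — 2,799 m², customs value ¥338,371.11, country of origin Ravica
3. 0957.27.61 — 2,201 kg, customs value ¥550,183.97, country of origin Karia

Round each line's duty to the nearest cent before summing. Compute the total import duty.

¥166,500.81

Line 1 (1320.16.92, Ravica, 2,848 kg, ¥639,888.64):
Base rate for 1320.16.92 is ¥2.03/kg.
Origin Ravica qualifies under the Faresta–Ravica agreement and 1320.16.92 is covered: preferential rate Free applies instead.
The additional-duty order on 1320.16.92 targets Karia, not Ravica; it does not apply.
Duty = ¥639,888.64 × 0% = ¥0.00.
Line 2 (1088.88.01, Ravica, 2,799 m², ¥338,371.11):
Base rate for 1088.88.01 is 17.5%.
Origin Ravica is the FTA partner but 1088.88.01 is not on the preference list; base rate stands.
Duty = ¥338,371.11 × 17.5% = ¥59,214.94.
Line 3 (0957.27.61, Karia, 2,201 kg, ¥550,183.97):
Base rate for 0957.27.61 is 19.5%.
0957.27.61 has an FTA preferential rate, but origin Karia is not Ravica; base rate stands.
Duty = ¥550,183.97 × 19.5% = ¥107,285.87.
Total = ¥0.00 + ¥59,214.94 + ¥107,285.87 = ¥166,500.81.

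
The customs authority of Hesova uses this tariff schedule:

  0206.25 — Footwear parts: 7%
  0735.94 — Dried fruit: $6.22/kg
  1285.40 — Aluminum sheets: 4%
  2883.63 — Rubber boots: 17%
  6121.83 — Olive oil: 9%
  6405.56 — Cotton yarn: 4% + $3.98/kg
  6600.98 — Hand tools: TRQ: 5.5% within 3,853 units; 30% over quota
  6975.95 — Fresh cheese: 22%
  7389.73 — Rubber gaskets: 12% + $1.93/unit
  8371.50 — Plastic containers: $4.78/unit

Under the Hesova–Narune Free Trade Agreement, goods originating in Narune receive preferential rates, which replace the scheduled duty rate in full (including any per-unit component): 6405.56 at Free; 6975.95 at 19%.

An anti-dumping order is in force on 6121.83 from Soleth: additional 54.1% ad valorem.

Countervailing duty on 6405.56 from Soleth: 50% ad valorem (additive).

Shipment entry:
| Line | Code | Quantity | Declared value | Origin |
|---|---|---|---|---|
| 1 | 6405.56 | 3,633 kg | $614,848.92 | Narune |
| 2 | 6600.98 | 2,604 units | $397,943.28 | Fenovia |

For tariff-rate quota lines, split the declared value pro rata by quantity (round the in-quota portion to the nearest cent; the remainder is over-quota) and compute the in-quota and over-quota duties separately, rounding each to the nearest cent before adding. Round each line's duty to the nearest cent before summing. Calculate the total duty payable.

Line 1 (6405.56, Narune, 3,633 kg, $614,848.92):
Base rate for 6405.56 is 4% + $3.98/kg.
Origin Narune qualifies under the Hesova–Narune agreement and 6405.56 is covered: preferential rate Free applies instead.
The additional-duty order on 6405.56 targets Soleth, not Narune; it does not apply.
Duty = $614,848.92 × 0% = $0.00.
Line 2 (6600.98, Fenovia, 2,604 units, $397,943.28):
Code 6600.98 is under a tariff-rate quota (threshold 3,853 units). Quantity 2,604 units is within the quota, so the in-quota rate 5.5% applies to the full value.
Duty = $397,943.28 × 5.5% = $21,886.88.
Total = $0.00 + $21,886.88 = $21,886.88.

$21,886.88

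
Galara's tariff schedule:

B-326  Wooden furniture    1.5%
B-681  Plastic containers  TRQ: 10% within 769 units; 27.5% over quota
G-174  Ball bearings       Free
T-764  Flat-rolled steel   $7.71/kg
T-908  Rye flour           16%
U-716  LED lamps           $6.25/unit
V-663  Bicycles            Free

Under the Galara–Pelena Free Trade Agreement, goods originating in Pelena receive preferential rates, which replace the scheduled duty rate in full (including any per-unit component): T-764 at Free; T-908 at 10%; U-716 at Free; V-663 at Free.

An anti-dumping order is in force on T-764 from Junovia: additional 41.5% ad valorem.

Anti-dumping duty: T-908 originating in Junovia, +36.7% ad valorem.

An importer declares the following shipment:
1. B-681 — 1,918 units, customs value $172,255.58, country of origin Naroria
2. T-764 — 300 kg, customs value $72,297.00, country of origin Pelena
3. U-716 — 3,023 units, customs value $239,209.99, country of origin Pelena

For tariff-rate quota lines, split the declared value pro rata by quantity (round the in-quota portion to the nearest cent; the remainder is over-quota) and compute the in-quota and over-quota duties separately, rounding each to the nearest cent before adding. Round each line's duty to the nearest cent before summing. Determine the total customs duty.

$35,284.10

Line 1 (B-681, Naroria, 1,918 units, $172,255.58):
Code B-681 is under a tariff-rate quota (threshold 769 units). In-quota: 769 units at 10%; over-quota: 1,149 units at 27.5%.
Pro-rata value split: in-quota = $172,255.58 × 769/1,918 = $69,063.89; over-quota = $172,255.58 − $69,063.89 = $103,191.69.
In-quota duty = $69,063.89 × 10% = $6,906.39. Over-quota duty = $103,191.69 × 27.5% = $28,377.71.
Line duty = $6,906.39 + $28,377.71 = $35,284.10.
Line 2 (T-764, Pelena, 300 kg, $72,297.00):
Base rate for T-764 is $7.71/kg.
Origin Pelena qualifies under the Galara–Pelena agreement and T-764 is covered: preferential rate Free applies instead.
The additional-duty order on T-764 targets Junovia, not Pelena; it does not apply.
Duty = $72,297.00 × 0% = $0.00.
Line 3 (U-716, Pelena, 3,023 units, $239,209.99):
Base rate for U-716 is $6.25/unit.
Origin Pelena qualifies under the Galara–Pelena agreement and U-716 is covered: preferential rate Free applies instead.
Duty = $239,209.99 × 0% = $0.00.
Total = $35,284.10 + $0.00 + $0.00 = $35,284.10.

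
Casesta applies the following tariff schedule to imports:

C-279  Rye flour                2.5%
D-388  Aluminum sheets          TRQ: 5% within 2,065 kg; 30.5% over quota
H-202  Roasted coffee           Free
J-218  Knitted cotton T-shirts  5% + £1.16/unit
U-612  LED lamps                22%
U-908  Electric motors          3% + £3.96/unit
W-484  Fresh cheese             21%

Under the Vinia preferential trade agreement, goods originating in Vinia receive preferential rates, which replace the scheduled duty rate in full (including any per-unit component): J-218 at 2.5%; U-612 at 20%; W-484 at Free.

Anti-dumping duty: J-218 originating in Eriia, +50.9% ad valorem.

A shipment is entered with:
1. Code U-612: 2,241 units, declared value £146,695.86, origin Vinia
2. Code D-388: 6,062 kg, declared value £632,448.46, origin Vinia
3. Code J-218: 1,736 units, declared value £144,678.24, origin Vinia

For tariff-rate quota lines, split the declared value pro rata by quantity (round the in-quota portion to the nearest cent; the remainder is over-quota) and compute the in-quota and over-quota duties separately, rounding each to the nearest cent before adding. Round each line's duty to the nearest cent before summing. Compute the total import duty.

£170,915.34

Line 1 (U-612, Vinia, 2,241 units, £146,695.86):
Base rate for U-612 is 22%.
Origin Vinia qualifies under the Casesta–Vinia agreement and U-612 is covered: preferential rate 20% applies instead.
Duty = £146,695.86 × 20% = £29,339.17.
Line 2 (D-388, Vinia, 6,062 kg, £632,448.46):
Code D-388 is under a tariff-rate quota (threshold 2,065 kg). In-quota: 2,065 kg at 5%; over-quota: 3,997 kg at 30.5%.
Pro-rata value split: in-quota = £632,448.46 × 2,065/6,062 = £215,441.45; over-quota = £632,448.46 − £215,441.45 = £417,007.01.
In-quota duty = £215,441.45 × 5% = £10,772.07. Over-quota duty = £417,007.01 × 30.5% = £127,187.14.
Line duty = £10,772.07 + £127,187.14 = £137,959.21.
Line 3 (J-218, Vinia, 1,736 units, £144,678.24):
Base rate for J-218 is 5% + £1.16/unit.
Origin Vinia qualifies under the Casesta–Vinia agreement and J-218 is covered: preferential rate 2.5% applies instead.
The additional-duty order on J-218 targets Eriia, not Vinia; it does not apply.
Duty = £144,678.24 × 2.5% = £3,616.96.
Total = £29,339.17 + £137,959.21 + £3,616.96 = £170,915.34.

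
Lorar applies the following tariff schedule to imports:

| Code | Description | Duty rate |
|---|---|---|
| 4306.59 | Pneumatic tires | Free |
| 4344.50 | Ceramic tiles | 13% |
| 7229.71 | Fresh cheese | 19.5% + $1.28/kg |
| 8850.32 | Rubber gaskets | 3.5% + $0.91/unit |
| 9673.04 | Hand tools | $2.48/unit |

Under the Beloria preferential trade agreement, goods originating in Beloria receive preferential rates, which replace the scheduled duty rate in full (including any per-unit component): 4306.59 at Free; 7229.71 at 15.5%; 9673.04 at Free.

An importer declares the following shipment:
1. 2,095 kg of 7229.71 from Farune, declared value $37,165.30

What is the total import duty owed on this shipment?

$9,928.83

Line 1 (7229.71, Farune, 2,095 kg, $37,165.30):
Base rate for 7229.71 is 19.5% + $1.28/kg.
7229.71 has an FTA preferential rate, but origin Farune is not Beloria; base rate stands.
Duty = $37,165.30 × 19.5% + 2,095 × $1.28 = $9,928.83.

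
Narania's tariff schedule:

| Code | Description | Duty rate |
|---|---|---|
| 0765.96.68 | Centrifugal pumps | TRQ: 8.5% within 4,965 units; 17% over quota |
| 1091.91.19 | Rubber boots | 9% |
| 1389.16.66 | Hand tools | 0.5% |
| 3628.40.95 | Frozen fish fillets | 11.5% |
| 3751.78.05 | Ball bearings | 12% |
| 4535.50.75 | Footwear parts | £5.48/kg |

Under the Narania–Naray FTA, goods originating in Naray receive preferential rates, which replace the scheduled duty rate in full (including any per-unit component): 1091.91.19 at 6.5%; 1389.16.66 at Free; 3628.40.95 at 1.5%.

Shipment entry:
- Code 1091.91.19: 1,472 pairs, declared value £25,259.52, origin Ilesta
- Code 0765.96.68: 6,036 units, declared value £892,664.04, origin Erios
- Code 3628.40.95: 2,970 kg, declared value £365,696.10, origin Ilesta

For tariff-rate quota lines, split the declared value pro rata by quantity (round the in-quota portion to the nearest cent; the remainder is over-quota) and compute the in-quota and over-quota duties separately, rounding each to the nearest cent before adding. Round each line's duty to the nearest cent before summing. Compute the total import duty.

£133,668.02

Line 1 (1091.91.19, Ilesta, 1,472 pairs, £25,259.52):
Base rate for 1091.91.19 is 9%.
1091.91.19 has an FTA preferential rate, but origin Ilesta is not Naray; base rate stands.
Duty = £25,259.52 × 9% = £2,273.36.
Line 2 (0765.96.68, Erios, 6,036 units, £892,664.04):
Code 0765.96.68 is under a tariff-rate quota (threshold 4,965 units). In-quota: 4,965 units at 8.5%; over-quota: 1,071 units at 17%.
Pro-rata value split: in-quota = £892,664.04 × 4,965/6,036 = £734,273.85; over-quota = £892,664.04 − £734,273.85 = £158,390.19.
In-quota duty = £734,273.85 × 8.5% = £62,413.28. Over-quota duty = £158,390.19 × 17% = £26,926.33.
Line duty = £62,413.28 + £26,926.33 = £89,339.61.
Line 3 (3628.40.95, Ilesta, 2,970 kg, £365,696.10):
Base rate for 3628.40.95 is 11.5%.
3628.40.95 has an FTA preferential rate, but origin Ilesta is not Naray; base rate stands.
Duty = £365,696.10 × 11.5% = £42,055.05.
Total = £2,273.36 + £89,339.61 + £42,055.05 = £133,668.02.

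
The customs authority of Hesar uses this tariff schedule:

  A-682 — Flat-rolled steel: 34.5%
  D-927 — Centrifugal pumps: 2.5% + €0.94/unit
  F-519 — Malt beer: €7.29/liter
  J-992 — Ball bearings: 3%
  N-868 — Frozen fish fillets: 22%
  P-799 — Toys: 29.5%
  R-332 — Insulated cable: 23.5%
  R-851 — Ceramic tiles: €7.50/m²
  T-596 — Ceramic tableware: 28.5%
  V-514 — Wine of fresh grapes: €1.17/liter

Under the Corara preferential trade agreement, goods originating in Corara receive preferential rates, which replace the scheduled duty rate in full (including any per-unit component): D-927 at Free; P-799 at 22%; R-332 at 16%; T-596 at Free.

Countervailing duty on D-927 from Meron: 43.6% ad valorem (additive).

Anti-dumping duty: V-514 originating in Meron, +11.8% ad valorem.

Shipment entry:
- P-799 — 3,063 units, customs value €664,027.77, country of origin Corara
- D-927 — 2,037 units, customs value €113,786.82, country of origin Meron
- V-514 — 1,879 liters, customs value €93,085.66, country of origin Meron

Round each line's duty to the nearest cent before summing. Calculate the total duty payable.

€213,639.15

Line 1 (P-799, Corara, 3,063 units, €664,027.77):
Base rate for P-799 is 29.5%.
Origin Corara qualifies under the Hesar–Corara agreement and P-799 is covered: preferential rate 22% applies instead.
Duty = €664,027.77 × 22% = €146,086.11.
Line 2 (D-927, Meron, 2,037 units, €113,786.82):
Base rate for D-927 is 2.5% + €0.94/unit.
D-927 has an FTA preferential rate, but origin Meron is not Corara; base rate stands.
Additional duty on D-927 from Meron: +43.6%. Applied ad valorem rate: 2.5% + 43.6% = 46.1%.
Duty = €113,786.82 × 46.1% + 2,037 × €0.94 = €54,370.50.
Line 3 (V-514, Meron, 1,879 liters, €93,085.66):
Base rate for V-514 is €1.17/liter.
Additional duty on V-514 from Meron: +11.8% ad valorem. Applied ad valorem rate = 11.8%.
Duty = €93,085.66 × 11.8% + 1,879 × €1.17 = €13,182.54.
Total = €146,086.11 + €54,370.50 + €13,182.54 = €213,639.15.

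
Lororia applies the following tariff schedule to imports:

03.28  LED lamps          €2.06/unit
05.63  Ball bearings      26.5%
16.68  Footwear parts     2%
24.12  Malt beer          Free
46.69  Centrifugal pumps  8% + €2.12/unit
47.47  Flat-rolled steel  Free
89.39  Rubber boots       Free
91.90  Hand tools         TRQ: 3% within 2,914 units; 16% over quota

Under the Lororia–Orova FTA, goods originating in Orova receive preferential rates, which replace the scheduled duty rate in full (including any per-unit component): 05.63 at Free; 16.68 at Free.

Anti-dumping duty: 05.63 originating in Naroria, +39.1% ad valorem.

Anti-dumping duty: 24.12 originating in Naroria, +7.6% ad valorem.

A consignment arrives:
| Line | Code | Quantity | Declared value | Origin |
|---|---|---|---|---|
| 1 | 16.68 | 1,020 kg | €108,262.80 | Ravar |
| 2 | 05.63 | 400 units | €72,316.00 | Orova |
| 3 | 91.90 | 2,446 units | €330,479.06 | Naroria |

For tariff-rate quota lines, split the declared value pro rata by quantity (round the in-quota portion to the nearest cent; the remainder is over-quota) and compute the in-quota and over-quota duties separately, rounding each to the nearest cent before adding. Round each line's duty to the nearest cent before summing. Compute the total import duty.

€12,079.63

Line 1 (16.68, Ravar, 1,020 kg, €108,262.80):
Base rate for 16.68 is 2%.
16.68 has an FTA preferential rate, but origin Ravar is not Orova; base rate stands.
Duty = €108,262.80 × 2% = €2,165.26.
Line 2 (05.63, Orova, 400 units, €72,316.00):
Base rate for 05.63 is 26.5%.
Origin Orova qualifies under the Lororia–Orova agreement and 05.63 is covered: preferential rate Free applies instead.
The additional-duty order on 05.63 targets Naroria, not Orova; it does not apply.
Duty = €72,316.00 × 0% = €0.00.
Line 3 (91.90, Naroria, 2,446 units, €330,479.06):
Code 91.90 is under a tariff-rate quota (threshold 2,914 units). Quantity 2,446 units is within the quota, so the in-quota rate 3% applies to the full value.
Duty = €330,479.06 × 3% = €9,914.37.
Total = €2,165.26 + €0.00 + €9,914.37 = €12,079.63.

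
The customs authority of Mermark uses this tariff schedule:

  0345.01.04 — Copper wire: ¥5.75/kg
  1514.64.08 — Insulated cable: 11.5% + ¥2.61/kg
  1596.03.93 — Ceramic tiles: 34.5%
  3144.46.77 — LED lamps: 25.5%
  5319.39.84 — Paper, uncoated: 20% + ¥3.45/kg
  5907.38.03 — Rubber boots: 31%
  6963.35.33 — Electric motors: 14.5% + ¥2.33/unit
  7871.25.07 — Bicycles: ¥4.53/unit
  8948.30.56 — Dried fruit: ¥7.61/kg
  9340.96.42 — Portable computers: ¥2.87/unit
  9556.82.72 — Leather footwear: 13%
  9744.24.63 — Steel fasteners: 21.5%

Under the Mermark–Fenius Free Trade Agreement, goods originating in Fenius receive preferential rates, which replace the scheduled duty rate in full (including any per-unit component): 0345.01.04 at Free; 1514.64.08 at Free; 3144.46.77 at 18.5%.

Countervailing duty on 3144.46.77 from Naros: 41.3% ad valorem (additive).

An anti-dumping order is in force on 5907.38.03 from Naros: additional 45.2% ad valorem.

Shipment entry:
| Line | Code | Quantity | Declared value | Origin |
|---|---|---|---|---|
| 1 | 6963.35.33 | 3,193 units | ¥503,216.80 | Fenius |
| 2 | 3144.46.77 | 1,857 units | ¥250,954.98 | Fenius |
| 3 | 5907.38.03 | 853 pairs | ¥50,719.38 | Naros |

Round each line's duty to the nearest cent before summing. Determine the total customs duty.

Line 1 (6963.35.33, Fenius, 3,193 units, ¥503,216.80):
Base rate for 6963.35.33 is 14.5% + ¥2.33/unit.
Origin Fenius is the FTA partner but 6963.35.33 is not on the preference list; base rate stands.
Duty = ¥503,216.80 × 14.5% + 3,193 × ¥2.33 = ¥80,406.13.
Line 2 (3144.46.77, Fenius, 1,857 units, ¥250,954.98):
Base rate for 3144.46.77 is 25.5%.
Origin Fenius qualifies under the Mermark–Fenius agreement and 3144.46.77 is covered: preferential rate 18.5% applies instead.
The additional-duty order on 3144.46.77 targets Naros, not Fenius; it does not apply.
Duty = ¥250,954.98 × 18.5% = ¥46,426.67.
Line 3 (5907.38.03, Naros, 853 pairs, ¥50,719.38):
Base rate for 5907.38.03 is 31%.
Additional duty on 5907.38.03 from Naros: +45.2%. Applied ad valorem rate: 31% + 45.2% = 76.2%.
Duty = ¥50,719.38 × 76.2% = ¥38,648.17.
Total = ¥80,406.13 + ¥46,426.67 + ¥38,648.17 = ¥165,480.97.

¥165,480.97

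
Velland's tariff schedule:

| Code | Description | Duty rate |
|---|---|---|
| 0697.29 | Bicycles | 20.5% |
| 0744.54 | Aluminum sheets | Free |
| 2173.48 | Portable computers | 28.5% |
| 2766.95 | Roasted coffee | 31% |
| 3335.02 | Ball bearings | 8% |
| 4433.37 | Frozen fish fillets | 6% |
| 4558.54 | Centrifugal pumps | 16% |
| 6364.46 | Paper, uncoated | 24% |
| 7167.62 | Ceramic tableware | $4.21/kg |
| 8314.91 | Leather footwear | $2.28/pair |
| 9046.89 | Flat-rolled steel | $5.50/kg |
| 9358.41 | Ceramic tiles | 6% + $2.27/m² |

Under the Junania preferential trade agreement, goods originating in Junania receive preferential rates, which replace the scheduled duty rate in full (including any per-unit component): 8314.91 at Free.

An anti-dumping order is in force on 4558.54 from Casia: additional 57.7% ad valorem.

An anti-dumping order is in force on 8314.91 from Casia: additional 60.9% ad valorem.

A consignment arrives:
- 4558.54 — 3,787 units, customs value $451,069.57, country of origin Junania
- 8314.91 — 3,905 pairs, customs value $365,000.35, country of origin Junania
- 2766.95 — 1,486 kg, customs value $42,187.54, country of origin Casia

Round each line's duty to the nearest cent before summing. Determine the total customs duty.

$85,249.27

Line 1 (4558.54, Junania, 3,787 units, $451,069.57):
Base rate for 4558.54 is 16%.
Origin Junania is the FTA partner but 4558.54 is not on the preference list; base rate stands.
The additional-duty order on 4558.54 targets Casia, not Junania; it does not apply.
Duty = $451,069.57 × 16% = $72,171.13.
Line 2 (8314.91, Junania, 3,905 pairs, $365,000.35):
Base rate for 8314.91 is $2.28/pair.
Origin Junania qualifies under the Velland–Junania agreement and 8314.91 is covered: preferential rate Free applies instead.
The additional-duty order on 8314.91 targets Casia, not Junania; it does not apply.
Duty = $365,000.35 × 0% = $0.00.
Line 3 (2766.95, Casia, 1,486 kg, $42,187.54):
Base rate for 2766.95 is 31%.
Duty = $42,187.54 × 31% = $13,078.14.
Total = $72,171.13 + $0.00 + $13,078.14 = $85,249.27.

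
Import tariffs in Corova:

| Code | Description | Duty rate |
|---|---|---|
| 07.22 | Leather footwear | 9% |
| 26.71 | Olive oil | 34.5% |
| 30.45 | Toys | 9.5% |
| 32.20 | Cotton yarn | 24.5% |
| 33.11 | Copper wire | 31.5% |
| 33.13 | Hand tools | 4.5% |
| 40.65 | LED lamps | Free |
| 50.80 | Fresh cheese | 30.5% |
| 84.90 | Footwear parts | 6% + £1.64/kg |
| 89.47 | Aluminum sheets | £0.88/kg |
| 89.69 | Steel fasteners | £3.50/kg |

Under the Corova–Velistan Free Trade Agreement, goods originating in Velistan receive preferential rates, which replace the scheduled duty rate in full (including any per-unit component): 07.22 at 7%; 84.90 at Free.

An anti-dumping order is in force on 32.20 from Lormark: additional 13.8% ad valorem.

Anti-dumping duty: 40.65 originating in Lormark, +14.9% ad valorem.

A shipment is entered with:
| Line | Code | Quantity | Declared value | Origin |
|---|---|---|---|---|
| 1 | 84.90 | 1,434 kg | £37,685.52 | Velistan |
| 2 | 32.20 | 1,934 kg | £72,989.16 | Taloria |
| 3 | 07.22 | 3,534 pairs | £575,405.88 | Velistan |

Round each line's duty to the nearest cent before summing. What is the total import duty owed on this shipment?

Line 1 (84.90, Velistan, 1,434 kg, £37,685.52):
Base rate for 84.90 is 6% + £1.64/kg.
Origin Velistan qualifies under the Corova–Velistan agreement and 84.90 is covered: preferential rate Free applies instead.
Duty = £37,685.52 × 0% = £0.00.
Line 2 (32.20, Taloria, 1,934 kg, £72,989.16):
Base rate for 32.20 is 24.5%.
The additional-duty order on 32.20 targets Lormark, not Taloria; it does not apply.
Duty = £72,989.16 × 24.5% = £17,882.34.
Line 3 (07.22, Velistan, 3,534 pairs, £575,405.88):
Base rate for 07.22 is 9%.
Origin Velistan qualifies under the Corova–Velistan agreement and 07.22 is covered: preferential rate 7% applies instead.
Duty = £575,405.88 × 7% = £40,278.41.
Total = £0.00 + £17,882.34 + £40,278.41 = £58,160.75.

£58,160.75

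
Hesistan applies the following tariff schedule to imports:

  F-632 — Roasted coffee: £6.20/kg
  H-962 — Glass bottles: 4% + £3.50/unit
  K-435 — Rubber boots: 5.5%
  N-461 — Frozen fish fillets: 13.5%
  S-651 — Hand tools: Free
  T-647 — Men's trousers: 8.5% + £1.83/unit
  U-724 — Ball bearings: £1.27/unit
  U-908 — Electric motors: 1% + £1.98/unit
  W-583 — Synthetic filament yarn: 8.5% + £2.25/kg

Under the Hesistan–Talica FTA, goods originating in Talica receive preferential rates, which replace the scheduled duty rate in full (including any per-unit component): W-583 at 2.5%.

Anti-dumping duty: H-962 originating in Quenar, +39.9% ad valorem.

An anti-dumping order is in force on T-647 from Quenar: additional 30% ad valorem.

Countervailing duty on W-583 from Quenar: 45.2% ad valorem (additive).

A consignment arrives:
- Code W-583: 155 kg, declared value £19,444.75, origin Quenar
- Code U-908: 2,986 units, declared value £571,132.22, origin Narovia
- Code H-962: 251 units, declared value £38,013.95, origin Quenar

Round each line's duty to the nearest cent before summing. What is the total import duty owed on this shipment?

Line 1 (W-583, Quenar, 155 kg, £19,444.75):
Base rate for W-583 is 8.5% + £2.25/kg.
W-583 has an FTA preferential rate, but origin Quenar is not Talica; base rate stands.
Additional duty on W-583 from Quenar: +45.2%. Applied ad valorem rate: 8.5% + 45.2% = 53.7%.
Duty = £19,444.75 × 53.7% + 155 × £2.25 = £10,790.58.
Line 2 (U-908, Narovia, 2,986 units, £571,132.22):
Base rate for U-908 is 1% + £1.98/unit.
Duty = £571,132.22 × 1% + 2,986 × £1.98 = £11,623.60.
Line 3 (H-962, Quenar, 251 units, £38,013.95):
Base rate for H-962 is 4% + £3.50/unit.
Additional duty on H-962 from Quenar: +39.9%. Applied ad valorem rate: 4% + 39.9% = 43.9%.
Duty = £38,013.95 × 43.9% + 251 × £3.50 = £17,566.62.
Total = £10,790.58 + £11,623.60 + £17,566.62 = £39,980.80.

£39,980.80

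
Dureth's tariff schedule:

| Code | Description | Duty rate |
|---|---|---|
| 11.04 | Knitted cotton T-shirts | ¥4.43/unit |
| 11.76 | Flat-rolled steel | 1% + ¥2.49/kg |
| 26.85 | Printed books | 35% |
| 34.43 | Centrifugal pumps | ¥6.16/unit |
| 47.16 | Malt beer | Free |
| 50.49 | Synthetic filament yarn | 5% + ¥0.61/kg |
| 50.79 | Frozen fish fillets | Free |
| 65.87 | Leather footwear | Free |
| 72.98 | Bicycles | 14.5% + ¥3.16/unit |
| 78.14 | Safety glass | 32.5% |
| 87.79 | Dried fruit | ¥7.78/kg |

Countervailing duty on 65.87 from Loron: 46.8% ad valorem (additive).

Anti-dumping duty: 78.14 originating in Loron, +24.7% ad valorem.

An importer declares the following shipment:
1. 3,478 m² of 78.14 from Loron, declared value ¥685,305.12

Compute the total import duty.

Line 1 (78.14, Loron, 3,478 m², ¥685,305.12):
Base rate for 78.14 is 32.5%.
Additional duty on 78.14 from Loron: +24.7%. Applied ad valorem rate: 32.5% + 24.7% = 57.2%.
Duty = ¥685,305.12 × 57.2% = ¥391,994.53.

¥391,994.53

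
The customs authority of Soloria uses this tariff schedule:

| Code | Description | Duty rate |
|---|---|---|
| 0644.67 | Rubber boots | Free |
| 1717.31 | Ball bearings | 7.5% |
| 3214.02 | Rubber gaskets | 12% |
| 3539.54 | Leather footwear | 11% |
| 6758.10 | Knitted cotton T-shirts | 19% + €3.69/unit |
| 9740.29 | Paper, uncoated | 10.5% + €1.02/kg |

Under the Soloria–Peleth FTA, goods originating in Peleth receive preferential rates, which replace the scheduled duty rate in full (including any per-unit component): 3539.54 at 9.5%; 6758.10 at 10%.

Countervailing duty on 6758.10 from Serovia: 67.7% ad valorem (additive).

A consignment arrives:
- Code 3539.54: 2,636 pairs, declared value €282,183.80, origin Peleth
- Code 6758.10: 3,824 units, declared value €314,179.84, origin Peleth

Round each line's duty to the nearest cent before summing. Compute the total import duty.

Line 1 (3539.54, Peleth, 2,636 pairs, €282,183.80):
Base rate for 3539.54 is 11%.
Origin Peleth qualifies under the Soloria–Peleth agreement and 3539.54 is covered: preferential rate 9.5% applies instead.
Duty = €282,183.80 × 9.5% = €26,807.46.
Line 2 (6758.10, Peleth, 3,824 units, €314,179.84):
Base rate for 6758.10 is 19% + €3.69/unit.
Origin Peleth qualifies under the Soloria–Peleth agreement and 6758.10 is covered: preferential rate 10% applies instead.
The additional-duty order on 6758.10 targets Serovia, not Peleth; it does not apply.
Duty = €314,179.84 × 10% = €31,417.98.
Total = €26,807.46 + €31,417.98 = €58,225.44.

€58,225.44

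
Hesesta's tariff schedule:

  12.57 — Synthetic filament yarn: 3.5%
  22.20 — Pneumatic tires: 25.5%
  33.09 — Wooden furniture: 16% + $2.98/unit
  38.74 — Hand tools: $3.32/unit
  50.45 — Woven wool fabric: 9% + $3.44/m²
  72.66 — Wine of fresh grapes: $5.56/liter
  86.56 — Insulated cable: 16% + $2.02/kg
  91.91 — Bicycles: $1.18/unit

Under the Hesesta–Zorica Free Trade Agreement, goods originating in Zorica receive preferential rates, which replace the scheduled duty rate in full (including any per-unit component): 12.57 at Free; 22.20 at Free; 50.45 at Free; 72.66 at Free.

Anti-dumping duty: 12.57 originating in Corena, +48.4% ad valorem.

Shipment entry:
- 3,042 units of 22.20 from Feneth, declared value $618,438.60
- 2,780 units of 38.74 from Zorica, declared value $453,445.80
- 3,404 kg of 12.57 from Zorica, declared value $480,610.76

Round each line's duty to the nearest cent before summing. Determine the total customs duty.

$166,931.44

Line 1 (22.20, Feneth, 3,042 units, $618,438.60):
Base rate for 22.20 is 25.5%.
22.20 has an FTA preferential rate, but origin Feneth is not Zorica; base rate stands.
Duty = $618,438.60 × 25.5% = $157,701.84.
Line 2 (38.74, Zorica, 2,780 units, $453,445.80):
Base rate for 38.74 is $3.32/unit.
Origin Zorica is the FTA partner but 38.74 is not on the preference list; base rate stands.
Duty = 2,780 × $3.32 = $9,229.60.
Line 3 (12.57, Zorica, 3,404 kg, $480,610.76):
Base rate for 12.57 is 3.5%.
Origin Zorica qualifies under the Hesesta–Zorica agreement and 12.57 is covered: preferential rate Free applies instead.
The additional-duty order on 12.57 targets Corena, not Zorica; it does not apply.
Duty = $480,610.76 × 0% = $0.00.
Total = $157,701.84 + $9,229.60 + $0.00 = $166,931.44.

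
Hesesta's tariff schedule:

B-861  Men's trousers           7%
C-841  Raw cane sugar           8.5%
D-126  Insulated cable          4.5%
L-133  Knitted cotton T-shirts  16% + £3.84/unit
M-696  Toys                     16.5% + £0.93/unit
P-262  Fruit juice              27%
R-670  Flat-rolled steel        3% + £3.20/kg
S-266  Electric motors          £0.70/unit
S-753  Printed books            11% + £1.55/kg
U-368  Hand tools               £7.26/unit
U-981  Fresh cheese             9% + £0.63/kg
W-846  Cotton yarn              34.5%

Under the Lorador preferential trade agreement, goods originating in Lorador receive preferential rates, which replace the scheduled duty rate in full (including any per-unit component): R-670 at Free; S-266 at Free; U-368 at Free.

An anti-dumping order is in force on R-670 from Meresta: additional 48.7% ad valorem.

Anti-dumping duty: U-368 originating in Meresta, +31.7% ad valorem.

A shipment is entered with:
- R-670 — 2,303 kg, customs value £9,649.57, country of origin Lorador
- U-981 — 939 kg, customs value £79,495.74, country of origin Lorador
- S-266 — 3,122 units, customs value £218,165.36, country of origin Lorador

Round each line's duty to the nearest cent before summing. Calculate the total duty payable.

£7,746.19

Line 1 (R-670, Lorador, 2,303 kg, £9,649.57):
Base rate for R-670 is 3% + £3.20/kg.
Origin Lorador qualifies under the Hesesta–Lorador agreement and R-670 is covered: preferential rate Free applies instead.
The additional-duty order on R-670 targets Meresta, not Lorador; it does not apply.
Duty = £9,649.57 × 0% = £0.00.
Line 2 (U-981, Lorador, 939 kg, £79,495.74):
Base rate for U-981 is 9% + £0.63/kg.
Origin Lorador is the FTA partner but U-981 is not on the preference list; base rate stands.
Duty = £79,495.74 × 9% + 939 × £0.63 = £7,746.19.
Line 3 (S-266, Lorador, 3,122 units, £218,165.36):
Base rate for S-266 is £0.70/unit.
Origin Lorador qualifies under the Hesesta–Lorador agreement and S-266 is covered: preferential rate Free applies instead.
Duty = £218,165.36 × 0% = £0.00.
Total = £0.00 + £7,746.19 + £0.00 = £7,746.19.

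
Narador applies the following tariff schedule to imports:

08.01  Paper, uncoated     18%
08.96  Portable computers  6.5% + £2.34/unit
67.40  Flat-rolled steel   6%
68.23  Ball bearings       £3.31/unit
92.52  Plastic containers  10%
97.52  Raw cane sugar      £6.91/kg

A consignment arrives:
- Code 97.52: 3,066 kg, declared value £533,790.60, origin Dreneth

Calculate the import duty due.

£21,186.06

Line 1 (97.52, Dreneth, 3,066 kg, £533,790.60):
Base rate for 97.52 is £6.91/kg.
Duty = 3,066 × £6.91 = £21,186.06.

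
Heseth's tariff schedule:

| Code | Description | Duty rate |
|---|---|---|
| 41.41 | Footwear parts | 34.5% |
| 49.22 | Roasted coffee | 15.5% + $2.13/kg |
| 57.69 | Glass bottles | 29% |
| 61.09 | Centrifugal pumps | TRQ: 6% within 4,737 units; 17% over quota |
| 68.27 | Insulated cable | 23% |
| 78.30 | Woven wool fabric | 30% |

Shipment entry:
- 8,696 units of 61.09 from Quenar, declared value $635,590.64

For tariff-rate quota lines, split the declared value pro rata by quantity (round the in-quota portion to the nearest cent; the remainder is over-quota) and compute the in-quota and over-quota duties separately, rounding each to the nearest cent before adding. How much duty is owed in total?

$69,965.40

Line 1 (61.09, Quenar, 8,696 units, $635,590.64):
Code 61.09 is under a tariff-rate quota (threshold 4,737 units). In-quota: 4,737 units at 6%; over-quota: 3,959 units at 17%.
Pro-rata value split: in-quota = $635,590.64 × 4,737/8,696 = $346,227.33; over-quota = $635,590.64 − $346,227.33 = $289,363.31.
In-quota duty = $346,227.33 × 6% = $20,773.64. Over-quota duty = $289,363.31 × 17% = $49,191.76.
Line duty = $20,773.64 + $49,191.76 = $69,965.40.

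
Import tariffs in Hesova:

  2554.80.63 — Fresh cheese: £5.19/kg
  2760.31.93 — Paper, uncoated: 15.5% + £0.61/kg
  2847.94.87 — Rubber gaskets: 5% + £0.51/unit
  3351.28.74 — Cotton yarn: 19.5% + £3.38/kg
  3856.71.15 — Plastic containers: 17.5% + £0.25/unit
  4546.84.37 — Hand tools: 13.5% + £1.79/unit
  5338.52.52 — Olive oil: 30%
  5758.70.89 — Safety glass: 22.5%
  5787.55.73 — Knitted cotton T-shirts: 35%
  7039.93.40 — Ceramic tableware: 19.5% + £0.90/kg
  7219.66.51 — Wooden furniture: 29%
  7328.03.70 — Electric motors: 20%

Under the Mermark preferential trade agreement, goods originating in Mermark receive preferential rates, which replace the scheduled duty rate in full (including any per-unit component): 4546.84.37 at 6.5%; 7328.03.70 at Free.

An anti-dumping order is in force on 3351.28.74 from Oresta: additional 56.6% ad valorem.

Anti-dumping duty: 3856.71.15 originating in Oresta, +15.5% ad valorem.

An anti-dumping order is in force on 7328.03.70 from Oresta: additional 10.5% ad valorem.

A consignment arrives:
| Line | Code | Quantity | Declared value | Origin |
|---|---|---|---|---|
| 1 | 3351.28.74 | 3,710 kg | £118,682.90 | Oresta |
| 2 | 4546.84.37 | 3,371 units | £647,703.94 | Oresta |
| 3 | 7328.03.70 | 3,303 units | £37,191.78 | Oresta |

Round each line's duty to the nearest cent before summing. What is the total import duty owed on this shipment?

Line 1 (3351.28.74, Oresta, 3,710 kg, £118,682.90):
Base rate for 3351.28.74 is 19.5% + £3.38/kg.
Additional duty on 3351.28.74 from Oresta: +56.6%. Applied ad valorem rate: 19.5% + 56.6% = 76.1%.
Duty = £118,682.90 × 76.1% + 3,710 × £3.38 = £102,857.49.
Line 2 (4546.84.37, Oresta, 3,371 units, £647,703.94):
Base rate for 4546.84.37 is 13.5% + £1.79/unit.
4546.84.37 has an FTA preferential rate, but origin Oresta is not Mermark; base rate stands.
Duty = £647,703.94 × 13.5% + 3,371 × £1.79 = £93,474.12.
Line 3 (7328.03.70, Oresta, 3,303 units, £37,191.78):
Base rate for 7328.03.70 is 20%.
7328.03.70 has an FTA preferential rate, but origin Oresta is not Mermark; base rate stands.
Additional duty on 7328.03.70 from Oresta: +10.5%. Applied ad valorem rate: 20% + 10.5% = 30.5%.
Duty = £37,191.78 × 30.5% = £11,343.49.
Total = £102,857.49 + £93,474.12 + £11,343.49 = £207,675.10.

£207,675.10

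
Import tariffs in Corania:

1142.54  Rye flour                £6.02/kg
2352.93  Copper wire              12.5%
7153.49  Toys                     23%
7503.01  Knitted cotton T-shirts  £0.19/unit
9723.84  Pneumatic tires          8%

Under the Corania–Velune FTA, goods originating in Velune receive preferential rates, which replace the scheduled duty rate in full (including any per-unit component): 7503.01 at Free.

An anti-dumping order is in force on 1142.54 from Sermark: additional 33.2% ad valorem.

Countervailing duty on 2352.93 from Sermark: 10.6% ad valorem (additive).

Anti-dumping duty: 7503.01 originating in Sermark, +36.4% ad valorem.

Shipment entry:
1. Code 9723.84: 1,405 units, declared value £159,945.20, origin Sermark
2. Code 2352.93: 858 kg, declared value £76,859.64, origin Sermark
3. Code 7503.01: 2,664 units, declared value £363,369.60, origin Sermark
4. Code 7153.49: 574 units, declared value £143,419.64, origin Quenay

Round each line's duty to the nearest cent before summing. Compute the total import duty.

£196,309.41

Line 1 (9723.84, Sermark, 1,405 units, £159,945.20):
Base rate for 9723.84 is 8%.
Duty = £159,945.20 × 8% = £12,795.62.
Line 2 (2352.93, Sermark, 858 kg, £76,859.64):
Base rate for 2352.93 is 12.5%.
Additional duty on 2352.93 from Sermark: +10.6%. Applied ad valorem rate: 12.5% + 10.6% = 23.1%.
Duty = £76,859.64 × 23.1% = £17,754.58.
Line 3 (7503.01, Sermark, 2,664 units, £363,369.60):
Base rate for 7503.01 is £0.19/unit.
7503.01 has an FTA preferential rate, but origin Sermark is not Velune; base rate stands.
Additional duty on 7503.01 from Sermark: +36.4% ad valorem. Applied ad valorem rate = 36.4%.
Duty = £363,369.60 × 36.4% + 2,664 × £0.19 = £132,772.69.
Line 4 (7153.49, Quenay, 574 units, £143,419.64):
Base rate for 7153.49 is 23%.
Duty = £143,419.64 × 23% = £32,986.52.
Total = £12,795.62 + £17,754.58 + £132,772.69 + £32,986.52 = £196,309.41.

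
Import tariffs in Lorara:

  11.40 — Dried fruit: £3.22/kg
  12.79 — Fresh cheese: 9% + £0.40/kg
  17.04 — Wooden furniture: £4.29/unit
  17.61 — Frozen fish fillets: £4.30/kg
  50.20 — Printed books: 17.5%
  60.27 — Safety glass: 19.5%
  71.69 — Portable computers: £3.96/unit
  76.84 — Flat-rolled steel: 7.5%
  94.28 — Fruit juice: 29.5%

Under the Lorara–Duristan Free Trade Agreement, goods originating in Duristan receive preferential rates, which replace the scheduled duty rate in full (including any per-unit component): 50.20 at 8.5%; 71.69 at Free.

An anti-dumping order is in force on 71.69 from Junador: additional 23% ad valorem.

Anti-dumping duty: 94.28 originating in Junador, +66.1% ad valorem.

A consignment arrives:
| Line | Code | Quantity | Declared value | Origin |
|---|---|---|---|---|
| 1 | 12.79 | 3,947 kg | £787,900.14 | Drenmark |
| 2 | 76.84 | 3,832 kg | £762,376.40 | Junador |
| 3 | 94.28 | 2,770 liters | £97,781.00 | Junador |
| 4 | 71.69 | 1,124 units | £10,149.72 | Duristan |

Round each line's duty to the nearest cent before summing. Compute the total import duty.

£223,146.68

Line 1 (12.79, Drenmark, 3,947 kg, £787,900.14):
Base rate for 12.79 is 9% + £0.40/kg.
Duty = £787,900.14 × 9% + 3,947 × £0.40 = £72,489.81.
Line 2 (76.84, Junador, 3,832 kg, £762,376.40):
Base rate for 76.84 is 7.5%.
Duty = £762,376.40 × 7.5% = £57,178.23.
Line 3 (94.28, Junador, 2,770 liters, £97,781.00):
Base rate for 94.28 is 29.5%.
Additional duty on 94.28 from Junador: +66.1%. Applied ad valorem rate: 29.5% + 66.1% = 95.6%.
Duty = £97,781.00 × 95.6% = £93,478.64.
Line 4 (71.69, Duristan, 1,124 units, £10,149.72):
Base rate for 71.69 is £3.96/unit.
Origin Duristan qualifies under the Lorara–Duristan agreement and 71.69 is covered: preferential rate Free applies instead.
The additional-duty order on 71.69 targets Junador, not Duristan; it does not apply.
Duty = £10,149.72 × 0% = £0.00.
Total = £72,489.81 + £57,178.23 + £93,478.64 + £0.00 = £223,146.68.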